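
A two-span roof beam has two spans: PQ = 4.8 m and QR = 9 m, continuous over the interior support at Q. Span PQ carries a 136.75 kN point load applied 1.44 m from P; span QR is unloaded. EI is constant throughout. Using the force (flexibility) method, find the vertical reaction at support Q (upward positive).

R_Q = 50.98 kN

Take M_Q as the redundant. Released structure: two simple spans PQ and QR with a hinge at Q.
End slopes at the hinge Q, treating each span as simply supported:
  span PQ: point load 136.75 at a = 1.44: Pab(L + a)/(6LEI) = 143.4/EI
  relative rotation θ_0 = (143.4 + 0)/EI = 143.4/EI
A unit hogging moment at Q produces rotation L₁/(3EI) + L₂/(3EI) = 4.6/EI.
Slope continuity at Q: θ_0 = M_Q·4.6/EI, so M_Q = 143.4/4.6 = 31.16 kN·m (hogging).
Span PQ, ΣM about P with M_Q applied at Q: R_Q^{PQ}·4.8 = 196.9 + 31.16, so R_Q^{PQ} = 47.52 kN and R_P = 136.8 − 47.52 = 89.23 kN.
Span QR, ΣM about R: R_Q^{QR}·9 = 0 + 31.16, so R_Q^{QR} = 3.463 kN and R_R = 0 − 3.463 = -3.463 kN.
R_Q = 47.52 + 3.463 = 50.98 kN.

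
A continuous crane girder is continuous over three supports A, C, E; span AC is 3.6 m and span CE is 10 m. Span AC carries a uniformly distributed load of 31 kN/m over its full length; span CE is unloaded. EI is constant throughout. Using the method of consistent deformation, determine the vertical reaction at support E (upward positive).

R_E = -1.329 kN

Take M_C as the redundant. Released structure: two simple spans AC and CE with a hinge at C.
End slopes at the hinge C, treating each span as simply supported:
  span AC: UDL 31: wL³/(24EI) = 60.26/EI
  relative rotation θ_0 = (60.26 + 0)/EI = 60.26/EI
A unit hogging moment at C produces rotation L₁/(3EI) + L₂/(3EI) = 4.533/EI.
Compatibility: M_C·(L₁+L₂)/(3EI) = θ_0, giving M_C = 13.29 kN·m (hogging).
Span CE, ΣM about E: R_C^{CE}·10 = 0 + 13.29, so R_C^{CE} = 1.329 kN and R_E = 0 − 1.329 = -1.329 kN.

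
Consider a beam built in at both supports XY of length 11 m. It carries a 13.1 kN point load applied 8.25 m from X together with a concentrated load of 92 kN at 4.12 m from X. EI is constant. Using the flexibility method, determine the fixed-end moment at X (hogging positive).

M_X = 155 kN·m

Release both end moments; the primary structure is a simply-supported span XY with redundants M_X and M_Y.
End rotations of the released simple span under the applied load (×1/EI):
  at X: point load 13.1 at a = 8.25: Pab(L + b)/(6LEI) = 61.92/EI
  at Y: point load 13.1 at a = 8.25: Pab(L + a)/(6LEI) = 86.69/EI
  at X: point load 92 at a = 4.12: Pab(L + b)/(6LEI) = 706.5/EI
  at Y: point load 92 at a = 4.12: Pab(L + a)/(6LEI) = 597.4/EI
  θ_X0 = 768.4/EI,  θ_Y0 = 684.1/EI
Flexibility coefficients: a unit moment at one end gives L/(3EI) there and L/(6EI) at the far end, so f₁₁ = f₂₂ = 3.667/EI and f₁₂ = f₂₁ = 1.833/EI.
Compatibility — zero rotation at each built-in end:
  3.667 M_X + 1.833 M_Y = 768.4
  1.833 M_X + 3.667 M_Y = 684.1
Solving the pair gives M_X = 155 kN·m and M_Y = 109.1 kN·m (hogging).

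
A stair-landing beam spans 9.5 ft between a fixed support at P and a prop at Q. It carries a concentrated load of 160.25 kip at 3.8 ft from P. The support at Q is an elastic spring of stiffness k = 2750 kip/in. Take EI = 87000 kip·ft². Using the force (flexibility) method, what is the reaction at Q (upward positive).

R_Q = 33.03 kip

Choose R_Q as the redundant. The primary structure is the cantilever fixed at P.
Downward deflection at the released point Q due to the loads:
  point load 160.25 at a = 3.8: Pa²(3L − a)/(6EI) = 9526/EI
Tip deflection under a unit load at Q: L³/(3EI) = 285.8/EI.
With EI = 87000 kip·ft²: δ_0 = 0.10949 ft and δ_{QQ} = 0.003285 ft/kip.
Compatibility — the spring shortens by R_Q/k under the reaction it provides: δ_0 − R_Q·δ_{QQ} = R_Q/k. With 1/k = 1/(2750×12) ft/kip = 0.00003 ft/kip, R_Q = δ_0 / (δ_{QQ} + 1/k) = 0.10949 / (0.003285 + 0.00003) = 33.03 kip.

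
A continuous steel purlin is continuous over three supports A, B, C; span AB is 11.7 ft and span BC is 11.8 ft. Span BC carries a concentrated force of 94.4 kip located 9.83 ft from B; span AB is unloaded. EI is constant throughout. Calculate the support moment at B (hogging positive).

M_B = 45.39 kip·ft

Release continuity at B by inserting a hinge; the redundant is the internal moment M_B. The primary structure is two simply-supported spans AB and BC.
End slopes at the hinge B, treating each span as simply supported:
  span BC: point load 94.4 at a = 9.83: Pab(L + b)/(6LEI) = 355.5/EI
  relative rotation θ_0 = (0 + 355.5)/EI = 355.5/EI
A unit hogging moment at B produces rotation L₁/(3EI) + L₂/(3EI) = 7.833/EI.
Slope continuity at B: θ_0 = M_B·7.833/EI, so M_B = 355.5/7.833 = 45.39 kip·ft (hogging).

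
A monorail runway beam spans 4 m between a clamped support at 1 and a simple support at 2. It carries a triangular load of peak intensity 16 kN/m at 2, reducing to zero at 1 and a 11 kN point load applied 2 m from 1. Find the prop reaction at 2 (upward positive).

R_2 = 21.04 kN

Release the roller at 2. Primary structure: cantilever fixed at 1.
Downward deflection at the released point 2 due to the loads:
  triangular load, peak 16 at the free end: 11w₀L⁴/(120EI) = 375.5/EI
  point load 11 at a = 2: Pa²(3L − a)/(6EI) = 73.33/EI
  δ_0 = 448.8/EI
Flexibility coefficient — unit upward force at 2: δ_{22} = L³/(3EI) = 21.33/EI.
Compatibility at 2: δ_0 − R_2·δ_{22} = 0, so R_2 = 448.8/21.33 = 21.04 kN.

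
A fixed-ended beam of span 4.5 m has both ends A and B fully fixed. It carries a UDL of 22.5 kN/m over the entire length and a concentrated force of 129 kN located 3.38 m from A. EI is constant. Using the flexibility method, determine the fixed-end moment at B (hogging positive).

Take the two fixed-end moments M_A, M_B as redundants; the released structure is the simple span AB.
End rotations of the released simple span under the applied load (×1/EI):
  at A: UDL 22.5: wL³/(24EI) = 85.43/EI
  at B: UDL 22.5: wL³/(24EI) = 85.43/EI
  at A: point load 129 at a = 3.38: Pab(L + b)/(6LEI) = 101.6/EI
  at B: point load 129 at a = 3.38: Pab(L + a)/(6LEI) = 142.5/EI
  θ_A0 = 187.1/EI,  θ_B0 = 228/EI
Flexibility coefficients: a unit moment at one end gives L/(3EI) there and L/(6EI) at the far end, so f₁₁ = f₂₂ = 1.5/EI and f₁₂ = f₂₁ = 0.75/EI.
Compatibility — zero rotation at each built-in end:
  1.5 M_A + 0.75 M_B = 187.1
  0.75 M_A + 1.5 M_B = 228
Solving the pair gives M_A = 64.98 kN·m and M_B = 119.5 kN·m (hogging).

M_B = 119.5 kN·m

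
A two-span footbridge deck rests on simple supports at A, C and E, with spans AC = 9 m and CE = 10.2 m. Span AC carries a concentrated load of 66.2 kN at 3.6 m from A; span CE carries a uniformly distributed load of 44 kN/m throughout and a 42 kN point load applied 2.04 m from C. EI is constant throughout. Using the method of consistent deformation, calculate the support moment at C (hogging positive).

M_C = 383.7 kN·m

Take M_C as the redundant. Released structure: two simple spans AC and CE with a hinge at C.
Discontinuity in slope at C on the released structure — sum the simple-span end rotations:
  span AC: point load 66.2 at a = 3.6: Pab(L + a)/(6LEI) = 300.3/EI
  span CE: UDL 44: wL³/(24EI) = 1946/EI
  span CE: point load 42 at a = 2.04: Pab(L + b)/(6LEI) = 209.7/EI
  relative rotation θ_0 = (300.3 + 2155)/EI = 2456/EI
A unit hogging moment at C produces rotation L₁/(3EI) + L₂/(3EI) = 6.4/EI.
Slope continuity at C: θ_0 = M_C·6.4/EI, so M_C = 2456/6.4 = 383.7 kN·m (hogging).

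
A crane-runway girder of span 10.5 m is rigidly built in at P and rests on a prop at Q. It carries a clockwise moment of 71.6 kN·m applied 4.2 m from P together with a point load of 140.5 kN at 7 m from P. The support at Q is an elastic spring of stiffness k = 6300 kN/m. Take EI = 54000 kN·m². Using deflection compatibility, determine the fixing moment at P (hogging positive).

M_P = 239.5 kN·m

Release the roller at Q. Primary structure: cantilever fixed at P.
Deflection at Q on the released cantilever, summing each load's contribution:
  clockwise couple 71.6 at a = 4.2: M₀a(2L − a)/(2EI) = 2526/EI
  point load 140.5 at a = 7: Pa²(3L − a)/(6EI) = 28112/EI
  δ_0 = 30638/EI
Tip deflection under a unit load at Q: L³/(3EI) = 385.9/EI.
With EI = 54000 kN·m²: δ_0 = 0.56737 m and δ_{QQ} = 0.007146 m/kN.
Compatibility — the spring shortens by R_Q/k under the reaction it provides: δ_0 − R_Q·δ_{QQ} = R_Q/k. With 1/k = 0.000159 m/kN, R_Q = δ_0 / (δ_{QQ} + 1/k) = 0.56737 / (0.007146 + 0.000159) = 77.67 kN.
Moment equilibrium about P: M_P = Σ(load moments about P) − R_Q·L = 1055 − 77.67×10.5 = 239.5 kN·m.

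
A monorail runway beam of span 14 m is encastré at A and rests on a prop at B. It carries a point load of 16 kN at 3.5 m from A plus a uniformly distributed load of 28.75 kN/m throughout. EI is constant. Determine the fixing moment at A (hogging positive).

M_A = 741.1 kN·m

Release the roller at B. Primary structure: cantilever fixed at A.
Primary-structure tip deflection at B by superposition:
  point load 16 at a = 3.5: Pa²(3L − a)/(6EI) = 1258/EI
  UDL 28.75: wL⁴/(8EI) = 138058/EI
  δ_0 = 139315/EI
Flexibility coefficient — unit upward force at B: δ_{BB} = L³/(3EI) = 914.7/EI.
Compatibility at B: δ_0 − R_B·δ_{BB} = 0, so R_B = 139315/914.7 = 152.3 kN.
Moment equilibrium about A: M_A = Σ(load moments about A) − R_B·L = 2874 − 152.3×14 = 741.1 kN·m.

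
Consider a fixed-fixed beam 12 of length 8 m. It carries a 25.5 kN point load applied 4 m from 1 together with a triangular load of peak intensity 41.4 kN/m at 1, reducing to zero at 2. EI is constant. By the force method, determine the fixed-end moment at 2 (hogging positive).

M_2 = 113.8 kN·m

Take the two fixed-end moments M_1, M_2 as redundants; the released structure is the simple span 12.
End rotations of the released simple span under the applied load (×1/EI):
  at 1: point load 25.5 at a = 4: Pab(L + b)/(6LEI) = 102/EI
  at 2: point load 25.5 at a = 4: Pab(L + a)/(6LEI) = 102/EI
  at 1: triangular load, peak 41.4: w₀L³/(45EI) = 471/EI
  at 2: triangular load, peak 41.4: 7w₀L³/(360EI) = 412.2/EI
  θ_10 = 573/EI,  θ_20 = 514.2/EI
Flexibility coefficients: a unit moment at one end gives L/(3EI) there and L/(6EI) at the far end, so f₁₁ = f₂₂ = 2.667/EI and f₁₂ = f₂₁ = 1.333/EI.
Compatibility — zero rotation at each built-in end:
  2.667 M_1 + 1.333 M_2 = 573
  1.333 M_1 + 2.667 M_2 = 514.2
Solving the pair gives M_1 = 158 kN·m and M_2 = 113.8 kN·m (hogging).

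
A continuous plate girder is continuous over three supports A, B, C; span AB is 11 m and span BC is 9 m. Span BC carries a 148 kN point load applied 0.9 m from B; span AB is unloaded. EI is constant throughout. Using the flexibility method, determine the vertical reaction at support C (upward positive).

Release continuity at B by inserting a hinge; the redundant is the internal moment M_B. The primary structure is two simply-supported spans AB and BC.
Discontinuity in slope at B on the released structure — sum the simple-span end rotations:
  span BC: point load 148 at a = 0.9: Pab(L + b)/(6LEI) = 341.7/EI
  relative rotation θ_0 = (0 + 341.7)/EI = 341.7/EI
A unit hogging moment at B produces rotation L₁/(3EI) + L₂/(3EI) = 6.667/EI.
Compatibility: M_B·(L₁+L₂)/(3EI) = θ_0, giving M_B = 51.25 kN·m (hogging).
Span BC, ΣM about C: R_B^{BC}·9 = 1199 + 51.25, so R_B^{BC} = 138.9 kN and R_C = 148 − 138.9 = 9.106 kN.

R_C = 9.106 kN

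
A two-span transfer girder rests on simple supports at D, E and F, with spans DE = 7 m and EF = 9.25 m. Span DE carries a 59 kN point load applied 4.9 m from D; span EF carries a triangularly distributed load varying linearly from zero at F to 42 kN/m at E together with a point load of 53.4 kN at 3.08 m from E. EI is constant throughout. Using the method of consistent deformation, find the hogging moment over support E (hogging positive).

M_E = 220.2 kN·m

Release continuity at E by inserting a hinge; the redundant is the internal moment M_E. The primary structure is two simply-supported spans DE and EF.
Rotations at E on the released spans (each span's end-slope, ×1/EI):
  span DE: point load 59 at a = 4.9: Pab(L + a)/(6LEI) = 172/EI
  span EF: triangular load, peak 42: w₀L³/(45EI) = 738.7/EI
  span EF: point load 53.4 at a = 3.08: Pab(L + b)/(6LEI) = 281.9/EI
  relative rotation θ_0 = (172 + 1021)/EI = 1193/EI
A unit hogging moment at E produces rotation L₁/(3EI) + L₂/(3EI) = 5.417/EI.
Compatibility: M_E·(L₁+L₂)/(3EI) = θ_0, giving M_E = 220.2 kN·m (hogging).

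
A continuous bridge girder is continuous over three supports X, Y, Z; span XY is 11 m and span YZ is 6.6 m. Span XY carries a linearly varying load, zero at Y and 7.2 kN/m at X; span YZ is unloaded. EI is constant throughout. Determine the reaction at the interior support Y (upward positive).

Take M_Y as the redundant. Released structure: two simple spans XY and YZ with a hinge at Y.
Rotations at Y on the released spans (each span's end-slope, ×1/EI):
  span XY: triangular load, peak 7.2: 7w₀L³/(360EI) = 186.3/EI
  relative rotation θ_0 = (186.3 + 0)/EI = 186.3/EI
A unit hogging moment at Y produces rotation L₁/(3EI) + L₂/(3EI) = 5.867/EI.
Compatibility: M_Y·(L₁+L₂)/(3EI) = θ_0, giving M_Y = 31.76 kN·m (hogging).
Span XY, ΣM about X with M_Y applied at Y: R_Y^{XY}·11 = 145.2 + 31.76, so R_Y^{XY} = 16.09 kN and R_X = 39.6 − 16.09 = 23.51 kN.
Span YZ, ΣM about Z: R_Y^{YZ}·6.6 = 0 + 31.76, so R_Y^{YZ} = 4.812 kN and R_Z = 0 − 4.812 = -4.812 kN.
R_Y = 16.09 + 4.812 = 20.9 kN.

R_Y = 20.9 kN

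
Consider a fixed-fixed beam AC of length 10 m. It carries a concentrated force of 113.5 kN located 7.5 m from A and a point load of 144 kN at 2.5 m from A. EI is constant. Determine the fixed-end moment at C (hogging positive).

Take the two fixed-end moments M_A, M_C as redundants; the released structure is the simple span AC.
End rotations of the released simple span under the applied load (×1/EI):
  at A: point load 113.5 at a = 7.5: Pab(L + b)/(6LEI) = 443.4/EI
  at C: point load 113.5 at a = 7.5: Pab(L + a)/(6LEI) = 620.7/EI
  at A: point load 144 at a = 2.5: Pab(L + b)/(6LEI) = 787.5/EI
  at C: point load 144 at a = 2.5: Pab(L + a)/(6LEI) = 562.5/EI
  θ_A0 = 1231/EI,  θ_C0 = 1183/EI
Flexibility coefficients: a unit moment at one end gives L/(3EI) there and L/(6EI) at the far end, so f₁₁ = f₂₂ = 3.333/EI and f₁₂ = f₂₁ = 1.667/EI.
Compatibility — zero rotation at each built-in end:
  3.333 M_A + 1.667 M_C = 1231
  1.667 M_A + 3.333 M_C = 1183
Solving the pair gives M_A = 255.7 kN·m and M_C = 227.1 kN·m (hogging).

M_C = 227.1 kN·m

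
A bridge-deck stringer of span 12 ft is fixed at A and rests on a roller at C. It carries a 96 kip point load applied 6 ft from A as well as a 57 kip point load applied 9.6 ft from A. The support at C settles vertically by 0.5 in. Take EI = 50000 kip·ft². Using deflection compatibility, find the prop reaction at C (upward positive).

Remove the prop at C; the released (primary) structure is a cantilever built in at A.
Primary-structure tip deflection at C by superposition:
  point load 96 at a = 6: Pa²(3L − a)/(6EI) = 17280/EI
  point load 57 at a = 9.6: Pa²(3L − a)/(6EI) = 23114/EI
  δ_0 = 40394/EI
Flexibility coefficient — unit upward force at C: δ_{CC} = L³/(3EI) = 576/EI.
With EI = 50000 kip·ft²: δ_0 = 0.80787 ft and δ_{CC} = 0.01152 ft/kip.
Compatibility — the beam at C must follow the support down by 0.04167 ft: δ_0 − R_C·δ_{CC} = 0.04167, so R_C = (0.80787 − 0.04167)/0.01152 = 66.51 kip.

R_C = 66.51 kip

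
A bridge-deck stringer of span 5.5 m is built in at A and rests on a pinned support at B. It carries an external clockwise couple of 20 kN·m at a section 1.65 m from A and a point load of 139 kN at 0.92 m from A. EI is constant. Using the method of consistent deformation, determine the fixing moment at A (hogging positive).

Take the reaction at B as the redundant and release it; the primary structure is a cantilever fixed at A.
Free-end deflection of the primary structure under the applied loading (downward +):
  clockwise couple 20 at a = 1.65: M₀a(2L − a)/(2EI) = 154.3/EI
  point load 139 at a = 0.92: Pa²(3L − a)/(6EI) = 305.5/EI
  δ_0 = 459.8/EI
Flexibility coefficient — unit upward force at B: δ_{BB} = L³/(3EI) = 55.46/EI.
The prop prevents deflection at B: R_B = δ_0/δ_{BB} = 459.8/55.46 = 8.29 kN.
Moment equilibrium about A: M_A = Σ(load moments about A) − R_B·L = 147.9 − 8.29×5.5 = 102.3 kN·m.

M_A = 102.3 kN·m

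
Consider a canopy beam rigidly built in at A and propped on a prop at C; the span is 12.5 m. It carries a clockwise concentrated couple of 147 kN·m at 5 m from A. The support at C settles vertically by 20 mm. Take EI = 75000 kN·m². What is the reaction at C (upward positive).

Take the reaction at C as the redundant and release it; the primary structure is a cantilever fixed at A.
Free-end deflection of the primary structure under the applied loading (downward +):
  clockwise couple 147 at a = 5: M₀a(2L − a)/(2EI) = 7350/EI
Flexibility coefficient — unit upward force at C: δ_{CC} = L³/(3EI) = 651/EI.
With EI = 75000 kN·m²: δ_0 = 0.098 m and δ_{CC} = 0.008681 m/kN.
Compatibility — the beam at C must follow the support down by 0.02 m: δ_0 − R_C·δ_{CC} = 0.02, so R_C = (0.098 − 0.02)/0.008681 = 8.986 kN.

R_C = 8.986 kN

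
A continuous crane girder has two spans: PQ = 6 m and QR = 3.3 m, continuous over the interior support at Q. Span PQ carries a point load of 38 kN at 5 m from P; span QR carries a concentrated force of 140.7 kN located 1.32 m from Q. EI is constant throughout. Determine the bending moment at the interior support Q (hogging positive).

M_Q = 50.36 kN·m

Release continuity at Q by inserting a hinge; the redundant is the internal moment M_Q. The primary structure is two simply-supported spans PQ and QR.
Discontinuity in slope at Q on the released structure — sum the simple-span end rotations:
  span PQ: point load 38 at a = 5: Pab(L + a)/(6LEI) = 58.06/EI
  span QR: point load 140.7 at a = 1.32: Pab(L + b)/(6LEI) = 98.06/EI
  relative rotation θ_0 = (58.06 + 98.06)/EI = 156.1/EI
A unit hogging moment at Q produces rotation L₁/(3EI) + L₂/(3EI) = 3.1/EI.
Compatibility: M_Q·(L₁+L₂)/(3EI) = θ_0, giving M_Q = 50.36 kN·m (hogging).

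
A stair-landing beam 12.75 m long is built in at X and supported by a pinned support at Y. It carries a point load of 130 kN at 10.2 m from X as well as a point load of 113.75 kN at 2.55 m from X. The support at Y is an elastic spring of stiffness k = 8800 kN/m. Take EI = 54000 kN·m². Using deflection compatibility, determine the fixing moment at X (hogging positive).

M_X = 379 kN·m

Release the roller at Y. Primary structure: cantilever fixed at X.
Primary-structure tip deflection at Y by superposition:
  point load 130 at a = 10.2: Pa²(3L − a)/(6EI) = 63230/EI
  point load 113.75 at a = 2.55: Pa²(3L − a)/(6EI) = 4401/EI
  δ_0 = 67631/EI
Flexibility coefficient — unit upward force at Y: δ_{YY} = L³/(3EI) = 690.9/EI.
With EI = 54000 kN·m²: δ_0 = 1.2524 m and δ_{YY} = 0.012794 m/kN.
Compatibility — the spring shortens by R_Y/k under the reaction it provides: δ_0 − R_Y·δ_{YY} = R_Y/k. With 1/k = 0.000114 m/kN, R_Y = δ_0 / (δ_{YY} + 1/k) = 1.2524 / (0.012794 + 0.000114) = 97.03 kN.
Moment equilibrium about X: M_X = Σ(load moments about X) − R_Y·L = 1616 − 97.03×12.75 = 379 kN·m.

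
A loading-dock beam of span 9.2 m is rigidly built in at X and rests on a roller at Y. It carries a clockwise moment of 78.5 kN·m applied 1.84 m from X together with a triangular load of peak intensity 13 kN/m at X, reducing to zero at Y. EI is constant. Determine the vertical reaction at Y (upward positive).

R_Y = 16.57 kN

Take the reaction at Y as the redundant and release it; the primary structure is a cantilever fixed at X.
Downward deflection at the released point Y due to the loads:
  clockwise couple 78.5 at a = 1.84: M₀a(2L − a)/(2EI) = 1196/EI
  triangular load, peak 13 at the fixed end: w₀L⁴/(30EI) = 3104/EI
  δ_0 = 4300/EI
Flexibility coefficient — unit upward force at Y: δ_{YY} = L³/(3EI) = 259.6/EI.
Compatibility at Y: δ_0 − R_Y·δ_{YY} = 0, so R_Y = 4300/259.6 = 16.57 kN.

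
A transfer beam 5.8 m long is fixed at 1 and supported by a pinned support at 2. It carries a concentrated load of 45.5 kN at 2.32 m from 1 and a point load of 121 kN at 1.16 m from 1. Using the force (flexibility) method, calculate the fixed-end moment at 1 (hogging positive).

M_1 = 151.7 kN·m

Release the roller at 2. Primary structure: cantilever fixed at 1.
Downward deflection at the released point 2 due to the loads:
  point load 45.5 at a = 2.32: Pa²(3L − a)/(6EI) = 615.5/EI
  point load 121 at a = 1.16: Pa²(3L − a)/(6EI) = 440.7/EI
  δ_0 = 1056/EI
Tip deflection under a unit load at 2: L³/(3EI) = 65.04/EI.
Compatibility at 2: δ_0 − R_2·δ_{22} = 0, so R_2 = 1056/65.04 = 16.24 kN.
Moment equilibrium about 1: M_1 = Σ(load moments about 1) − R_2·L = 245.9 − 16.24×5.8 = 151.7 kN·m.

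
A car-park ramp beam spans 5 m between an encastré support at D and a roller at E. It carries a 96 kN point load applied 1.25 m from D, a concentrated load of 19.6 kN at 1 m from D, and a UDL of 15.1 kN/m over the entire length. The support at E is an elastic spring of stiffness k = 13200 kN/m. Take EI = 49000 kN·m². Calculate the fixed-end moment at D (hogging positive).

Choose R_E as the redundant. The primary structure is the cantilever fixed at D.
Free-end deflection of the primary structure under the applied loading (downward +):
  point load 96 at a = 1.25: Pa²(3L − a)/(6EI) = 343.8/EI
  point load 19.6 at a = 1: Pa²(3L − a)/(6EI) = 45.73/EI
  UDL 15.1: wL⁴/(8EI) = 1180/EI
  δ_0 = 1569/EI
Tip deflection under a unit load at E: L³/(3EI) = 41.67/EI.
With EI = 49000 kN·m²: δ_0 = 0.032024 m and δ_{EE} = 0.00085 m/kN.
Compatibility — the spring shortens by R_E/k under the reaction it provides: δ_0 − R_E·δ_{EE} = R_E/k. With 1/k = 0.000076 m/kN, R_E = δ_0 / (δ_{EE} + 1/k) = 0.032024 / (0.00085 + 0.000076) = 34.58 kN.
Moment equilibrium about D: M_D = Σ(load moments about D) − R_E·L = 328.4 − 34.58×5 = 155.5 kN·m.

M_D = 155.5 kN·m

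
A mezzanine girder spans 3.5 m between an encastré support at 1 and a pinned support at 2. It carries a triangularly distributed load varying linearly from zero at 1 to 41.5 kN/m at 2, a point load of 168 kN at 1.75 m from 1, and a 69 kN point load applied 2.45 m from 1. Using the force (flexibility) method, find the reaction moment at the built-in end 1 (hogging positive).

M_1 = 172.9 kN·m

Take the reaction at 2 as the redundant and release it; the primary structure is a cantilever fixed at 1.
Primary-structure tip deflection at 2 by superposition:
  triangular load, peak 41.5 at the free end: 11w₀L⁴/(120EI) = 570.9/EI
  point load 168 at a = 1.75: Pa²(3L − a)/(6EI) = 750.3/EI
  point load 69 at a = 2.45: Pa²(3L − a)/(6EI) = 555.7/EI
  δ_0 = 1877/EI
Tip deflection under a unit load at 2: L³/(3EI) = 14.29/EI.
The prop prevents deflection at 2: R_2 = δ_0/δ_{22} = 1877/14.29 = 131.3 kN.
Moment equilibrium about 1: M_1 = Σ(load moments about 1) − R_2·L = 632.5 − 131.3×3.5 = 172.9 kN·m.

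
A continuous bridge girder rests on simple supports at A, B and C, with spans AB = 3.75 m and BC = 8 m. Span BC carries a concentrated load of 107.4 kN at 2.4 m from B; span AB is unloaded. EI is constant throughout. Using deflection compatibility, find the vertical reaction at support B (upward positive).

Release continuity at B by inserting a hinge; the redundant is the internal moment M_B. The primary structure is two simply-supported spans AB and BC.
Rotations at B on the released spans (each span's end-slope, ×1/EI):
  span BC: point load 107.4 at a = 2.4: Pab(L + b)/(6LEI) = 409/EI
  relative rotation θ_0 = (0 + 409)/EI = 409/EI
A unit hogging moment at B produces rotation L₁/(3EI) + L₂/(3EI) = 3.917/EI.
Compatibility: M_B·(L₁+L₂)/(3EI) = θ_0, giving M_B = 104.4 kN·m (hogging).
Span AB, ΣM about A with M_B applied at B: R_B^{AB}·3.75 = 0 + 104.4, so R_B^{AB} = 27.85 kN and R_A = 0 − 27.85 = -27.85 kN.
Span BC, ΣM about C: R_B^{BC}·8 = 601.4 + 104.4, so R_B^{BC} = 88.23 kN and R_C = 107.4 − 88.23 = 19.17 kN.
R_B = 27.85 + 88.23 = 116.1 kN.

R_B = 116.1 kN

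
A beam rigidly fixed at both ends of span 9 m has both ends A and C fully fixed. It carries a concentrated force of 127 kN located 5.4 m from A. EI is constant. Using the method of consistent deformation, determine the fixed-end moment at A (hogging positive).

Release both end moments; the primary structure is a simply-supported span AC with redundants M_A and M_C.
Simple-span end rotations at A and C under the given loads:
  at A: point load 127 at a = 5.4: Pab(L + b)/(6LEI) = 576.1/EI
  at C: point load 127 at a = 5.4: Pab(L + a)/(6LEI) = 658.4/EI
  θ_A0 = 576.1/EI,  θ_C0 = 658.4/EI
Flexibility coefficients: a unit moment at one end gives L/(3EI) there and L/(6EI) at the far end, so f₁₁ = f₂₂ = 3/EI and f₁₂ = f₂₁ = 1.5/EI.
Compatibility — zero rotation at each built-in end:
  3 M_A + 1.5 M_C = 576.1
  1.5 M_A + 3 M_C = 658.4
Solving the pair gives M_A = 109.7 kN·m and M_C = 164.6 kN·m (hogging).

M_A = 109.7 kN·m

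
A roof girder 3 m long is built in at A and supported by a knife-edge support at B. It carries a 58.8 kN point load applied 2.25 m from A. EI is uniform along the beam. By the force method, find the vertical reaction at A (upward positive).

Choose R_B as the redundant. The primary structure is the cantilever fixed at A.
Primary-structure tip deflection at B by superposition:
  point load 58.8 at a = 2.25: Pa²(3L − a)/(6EI) = 334.9/EI
Tip deflection under a unit load at B: L³/(3EI) = 9/EI.
The prop prevents deflection at B: R_B = δ_0/δ_{BB} = 334.9/9 = 37.21 kN.
Vertical equilibrium: R_A = ΣP − R_B = 58.8 − 37.21 = 21.59 kN.

R_A = 21.59 kN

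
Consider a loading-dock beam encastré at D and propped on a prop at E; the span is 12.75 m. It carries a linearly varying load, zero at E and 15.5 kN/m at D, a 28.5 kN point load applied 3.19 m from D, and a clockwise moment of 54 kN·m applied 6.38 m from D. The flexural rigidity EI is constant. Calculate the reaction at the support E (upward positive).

Release the roller at E. Primary structure: cantilever fixed at D.
Free-end deflection of the primary structure under the applied loading (downward +):
  triangular load, peak 15.5 at the fixed end: w₀L⁴/(30EI) = 13654/EI
  point load 28.5 at a = 3.19: Pa²(3L − a)/(6EI) = 1695/EI
  clockwise couple 54 at a = 6.38: M₀a(2L − a)/(2EI) = 3294/EI
  δ_0 = 18642/EI
Flexibility coefficient — unit upward force at E: δ_{EE} = L³/(3EI) = 690.9/EI.
The prop prevents deflection at E: R_E = δ_0/δ_{EE} = 18642/690.9 = 26.98 kN.

R_E = 26.98 kN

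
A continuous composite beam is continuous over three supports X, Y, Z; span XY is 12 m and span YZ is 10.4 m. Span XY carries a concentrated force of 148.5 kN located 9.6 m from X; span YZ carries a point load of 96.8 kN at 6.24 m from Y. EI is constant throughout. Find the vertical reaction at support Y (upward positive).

Release continuity at Y by inserting a hinge; the redundant is the internal moment M_Y. The primary structure is two simply-supported spans XY and YZ.
Discontinuity in slope at Y on the released structure — sum the simple-span end rotations:
  span XY: point load 148.5 at a = 9.6: Pab(L + a)/(6LEI) = 1026/EI
  span YZ: point load 96.8 at a = 6.24: Pab(L + b)/(6LEI) = 586.3/EI
  relative rotation θ_0 = (1026 + 586.3)/EI = 1613/EI
A unit hogging moment at Y produces rotation L₁/(3EI) + L₂/(3EI) = 7.467/EI.
Slope continuity at Y: θ_0 = M_Y·7.467/EI, so M_Y = 1613/7.467 = 216 kN·m (hogging).
Span XY, ΣM about X with M_Y applied at Y: R_Y^{XY}·12 = 1426 + 216, so R_Y^{XY} = 136.8 kN and R_X = 148.5 − 136.8 = 11.7 kN.
Span YZ, ΣM about Z: R_Y^{YZ}·10.4 = 402.7 + 216, so R_Y^{YZ} = 59.49 kN and R_Z = 96.8 − 59.49 = 37.31 kN.
R_Y = 136.8 + 59.49 = 196.3 kN.

R_Y = 196.3 kN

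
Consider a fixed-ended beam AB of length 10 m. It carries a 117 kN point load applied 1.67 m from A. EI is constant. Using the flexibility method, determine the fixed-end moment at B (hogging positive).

Take the two fixed-end moments M_A, M_B as redundants; the released structure is the simple span AB.
Simple-span end rotations at A and B under the given loads:
  at A: point load 117 at a = 1.67: Pab(L + b)/(6LEI) = 497.2/EI
  at B: point load 117 at a = 1.67: Pab(L + a)/(6LEI) = 316.6/EI
  θ_A0 = 497.2/EI,  θ_B0 = 316.6/EI
Flexibility coefficients: a unit moment at one end gives L/(3EI) there and L/(6EI) at the far end, so f₁₁ = f₂₂ = 3.333/EI and f₁₂ = f₂₁ = 1.667/EI.
Compatibility — zero rotation at each built-in end:
  3.333 M_A + 1.667 M_B = 497.2
  1.667 M_A + 3.333 M_B = 316.6
Solving the pair gives M_A = 135.6 kN·m and M_B = 27.18 kN·m (hogging).

M_B = 27.18 kN·m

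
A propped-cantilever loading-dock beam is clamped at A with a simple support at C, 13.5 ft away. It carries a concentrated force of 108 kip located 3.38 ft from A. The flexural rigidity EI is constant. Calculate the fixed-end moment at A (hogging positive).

M_A = 239.4 kip·ft

Remove the prop at C; the released (primary) structure is a cantilever built in at A.
Primary-structure tip deflection at C by superposition:
  point load 108 at a = 3.38: Pa²(3L − a)/(6EI) = 7633/EI
Tip deflection under a unit load at C: L³/(3EI) = 820.1/EI.
Compatibility at C: δ_0 − R_C·δ_{CC} = 0, so R_C = 7633/820.1 = 9.308 kip.
Moment equilibrium about A: M_A = Σ(load moments about A) − R_C·L = 365 − 9.308×13.5 = 239.4 kip·ft.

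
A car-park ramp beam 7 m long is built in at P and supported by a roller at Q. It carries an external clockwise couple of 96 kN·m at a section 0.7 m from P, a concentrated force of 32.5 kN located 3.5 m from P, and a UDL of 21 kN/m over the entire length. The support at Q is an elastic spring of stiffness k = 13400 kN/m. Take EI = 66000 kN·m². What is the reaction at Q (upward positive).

R_Q = 66.33 kN

Remove the prop at Q; the released (primary) structure is a cantilever built in at P.
Deflection at Q on the released cantilever, summing each load's contribution:
  clockwise couple 96 at a = 0.7: M₀a(2L − a)/(2EI) = 446.9/EI
  point load 32.5 at a = 3.5: Pa²(3L − a)/(6EI) = 1161/EI
  UDL 21: wL⁴/(8EI) = 6303/EI
  δ_0 = 7911/EI
Tip deflection under a unit load at Q: L³/(3EI) = 114.3/EI.
With EI = 66000 kN·m²: δ_0 = 0.11986 m and δ_{QQ} = 0.001732 m/kN.
Compatibility — the spring shortens by R_Q/k under the reaction it provides: δ_0 − R_Q·δ_{QQ} = R_Q/k. With 1/k = 0.000075 m/kN, R_Q = δ_0 / (δ_{QQ} + 1/k) = 0.11986 / (0.001732 + 0.000075) = 66.33 kN.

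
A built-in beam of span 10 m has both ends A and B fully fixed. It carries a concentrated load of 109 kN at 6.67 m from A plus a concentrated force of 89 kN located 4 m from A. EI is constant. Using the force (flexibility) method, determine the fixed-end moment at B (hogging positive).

M_B = 246.9 kN·m

Take the two fixed-end moments M_A, M_B as redundants; the released structure is the simple span AB.
End rotations of the released simple span under the applied load (×1/EI):
  at A: point load 109 at a = 6.67: Pab(L + b)/(6LEI) = 537.9/EI
  at B: point load 109 at a = 6.67: Pab(L + a)/(6LEI) = 672.6/EI
  at A: point load 89 at a = 4: Pab(L + b)/(6LEI) = 569.6/EI
  at B: point load 89 at a = 4: Pab(L + a)/(6LEI) = 498.4/EI
  θ_A0 = 1107/EI,  θ_B0 = 1171/EI
Flexibility coefficients: a unit moment at one end gives L/(3EI) there and L/(6EI) at the far end, so f₁₁ = f₂₂ = 3.333/EI and f₁₂ = f₂₁ = 1.667/EI.
Compatibility — zero rotation at each built-in end:
  3.333 M_A + 1.667 M_B = 1107
  1.667 M_A + 3.333 M_B = 1171
Solving the pair gives M_A = 208.8 kN·m and M_B = 246.9 kN·m (hogging).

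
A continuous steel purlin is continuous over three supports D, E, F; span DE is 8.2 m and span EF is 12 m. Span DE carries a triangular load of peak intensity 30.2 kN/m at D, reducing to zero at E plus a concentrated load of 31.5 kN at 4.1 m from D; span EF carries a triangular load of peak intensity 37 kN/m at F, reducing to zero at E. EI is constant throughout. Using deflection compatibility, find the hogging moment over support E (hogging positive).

Insert a hinge at E; M_E is the redundant, and each span becomes simply supported.
End slopes at the hinge E, treating each span as simply supported:
  span DE: triangular load, peak 30.2: 7w₀L³/(360EI) = 323.8/EI
  span DE: point load 31.5 at a = 4.1: Pab(L + a)/(6LEI) = 132.4/EI
  span EF: triangular load, peak 37: 7w₀L³/(360EI) = 1243/EI
  relative rotation θ_0 = (456.2 + 1243)/EI = 1699/EI
A unit hogging moment at E produces rotation L₁/(3EI) + L₂/(3EI) = 6.733/EI.
Compatibility: M_E·(L₁+L₂)/(3EI) = θ_0, giving M_E = 252.4 kN·m (hogging).

M_E = 252.4 kN·m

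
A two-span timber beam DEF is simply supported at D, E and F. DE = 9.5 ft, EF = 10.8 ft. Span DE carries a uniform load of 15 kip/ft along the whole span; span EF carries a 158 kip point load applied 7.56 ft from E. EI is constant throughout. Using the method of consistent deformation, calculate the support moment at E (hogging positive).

M_E = 203.1 kip·ft

Release continuity at E by inserting a hinge; the redundant is the internal moment M_E. The primary structure is two simply-supported spans DE and EF.
Rotations at E on the released spans (each span's end-slope, ×1/EI):
  span DE: UDL 15: wL³/(24EI) = 535.9/EI
  span EF: point load 158 at a = 7.56: Pab(L + b)/(6LEI) = 838.5/EI
  relative rotation θ_0 = (535.9 + 838.5)/EI = 1374/EI
A unit hogging moment at E produces rotation L₁/(3EI) + L₂/(3EI) = 6.767/EI.
Compatibility: M_E·(L₁+L₂)/(3EI) = θ_0, giving M_E = 203.1 kip·ft (hogging).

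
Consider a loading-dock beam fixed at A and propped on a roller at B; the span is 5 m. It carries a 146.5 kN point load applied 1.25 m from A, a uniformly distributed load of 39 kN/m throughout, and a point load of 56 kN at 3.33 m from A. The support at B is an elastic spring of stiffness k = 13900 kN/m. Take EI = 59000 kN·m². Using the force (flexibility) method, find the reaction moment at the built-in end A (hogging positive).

M_A = 336.6 kN·m

Choose R_B as the redundant. The primary structure is the cantilever fixed at A.
Primary-structure tip deflection at B by superposition:
  point load 146.5 at a = 1.25: Pa²(3L − a)/(6EI) = 524.6/EI
  UDL 39: wL⁴/(8EI) = 3047/EI
  point load 56 at a = 3.33: Pa²(3L − a)/(6EI) = 1208/EI
  δ_0 = 4779/EI
Flexibility coefficient — unit upward force at B: δ_{BB} = L³/(3EI) = 41.67/EI.
With EI = 59000 kN·m²: δ_0 = 0.081004 m and δ_{BB} = 0.000706 m/kN.
Compatibility — the spring shortens by R_B/k under the reaction it provides: δ_0 − R_B·δ_{BB} = R_B/k. With 1/k = 0.000072 m/kN, R_B = δ_0 / (δ_{BB} + 1/k) = 0.081004 / (0.000706 + 0.000072) = 104.1 kN.
Moment equilibrium about A: M_A = Σ(load moments about A) − R_B·L = 857.1 − 104.1×5 = 336.6 kN·m.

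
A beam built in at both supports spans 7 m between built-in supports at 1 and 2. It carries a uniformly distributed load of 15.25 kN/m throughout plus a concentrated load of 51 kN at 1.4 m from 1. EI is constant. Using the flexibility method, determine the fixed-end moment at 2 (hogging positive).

M_2 = 73.69 kN·m

Take the two fixed-end moments M_1, M_2 as redundants; the released structure is the simple span 12.
On the primary (simply-supported) span, the end slopes from the loading are:
  at 1: UDL 15.25: wL³/(24EI) = 217.9/EI
  at 2: UDL 15.25: wL³/(24EI) = 217.9/EI
  at 1: point load 51 at a = 1.4: Pab(L + b)/(6LEI) = 120/EI
  at 2: point load 51 at a = 1.4: Pab(L + a)/(6LEI) = 79.97/EI
  θ_10 = 337.9/EI,  θ_20 = 297.9/EI
Flexibility coefficients: a unit moment at one end gives L/(3EI) there and L/(6EI) at the far end, so f₁₁ = f₂₂ = 2.333/EI and f₁₂ = f₂₁ = 1.167/EI.
Compatibility — zero rotation at each built-in end:
  2.333 M_1 + 1.167 M_2 = 337.9
  1.167 M_1 + 2.333 M_2 = 297.9
Solving the pair gives M_1 = 108 kN·m and M_2 = 73.69 kN·m (hogging).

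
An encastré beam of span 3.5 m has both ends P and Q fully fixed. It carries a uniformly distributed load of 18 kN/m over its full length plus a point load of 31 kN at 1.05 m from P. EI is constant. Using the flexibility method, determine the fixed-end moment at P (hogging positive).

M_P = 34.32 kN·m

Release both end moments; the primary structure is a simply-supported span PQ with redundants M_P and M_Q.
End rotations of the released simple span under the applied load (×1/EI):
  at P: UDL 18: wL³/(24EI) = 32.16/EI
  at Q: UDL 18: wL³/(24EI) = 32.16/EI
  at P: point load 31 at a = 1.05: Pab(L + b)/(6LEI) = 22.6/EI
  at Q: point load 31 at a = 1.05: Pab(L + a)/(6LEI) = 17.28/EI
  θ_P0 = 54.75/EI,  θ_Q0 = 49.43/EI
Flexibility coefficients: a unit moment at one end gives L/(3EI) there and L/(6EI) at the far end, so f₁₁ = f₂₂ = 1.167/EI and f₁₂ = f₂₁ = 0.5833/EI.
Compatibility — zero rotation at each built-in end:
  1.167 M_P + 0.5833 M_Q = 54.75
  0.5833 M_P + 1.167 M_Q = 49.43
Solving the pair gives M_P = 34.32 kN·m and M_Q = 25.21 kN·m (hogging).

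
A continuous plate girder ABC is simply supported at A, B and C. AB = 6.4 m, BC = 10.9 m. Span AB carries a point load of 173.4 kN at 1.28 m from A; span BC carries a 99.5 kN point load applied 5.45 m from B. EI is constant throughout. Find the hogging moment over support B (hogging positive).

M_B = 167.5 kN·m

Insert a hinge at B; M_B is the redundant, and each span becomes simply supported.
Discontinuity in slope at B on the released structure — sum the simple-span end rotations:
  span AB: point load 173.4 at a = 1.28: Pab(L + a)/(6LEI) = 227.3/EI
  span BC: point load 99.5 at a = 5.45: Pab(L + b)/(6LEI) = 738.8/EI
  relative rotation θ_0 = (227.3 + 738.8)/EI = 966.1/EI
A unit hogging moment at B produces rotation L₁/(3EI) + L₂/(3EI) = 5.767/EI.
Compatibility: M_B·(L₁+L₂)/(3EI) = θ_0, giving M_B = 167.5 kN·m (hogging).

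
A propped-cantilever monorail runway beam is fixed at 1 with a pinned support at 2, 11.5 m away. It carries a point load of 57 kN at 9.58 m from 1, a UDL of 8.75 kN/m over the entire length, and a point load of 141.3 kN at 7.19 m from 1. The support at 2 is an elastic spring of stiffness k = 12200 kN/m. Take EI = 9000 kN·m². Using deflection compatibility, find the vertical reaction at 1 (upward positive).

Release the roller at 2. Primary structure: cantilever fixed at 1.
Free-end deflection of the primary structure under the applied loading (downward +):
  point load 57 at a = 9.58: Pa²(3L − a)/(6EI) = 21727/EI
  UDL 8.75: wL⁴/(8EI) = 19130/EI
  point load 141.3 at a = 7.19: Pa²(3L − a)/(6EI) = 33248/EI
  δ_0 = 74105/EI
Flexibility coefficient — unit upward force at 2: δ_{22} = L³/(3EI) = 507/EI.
With EI = 9000 kN·m²: δ_0 = 8.2339 m and δ_{22} = 0.056329 m/kN.
Compatibility — the spring shortens by R_2/k under the reaction it provides: δ_0 − R_2·δ_{22} = R_2/k. With 1/k = 0.000082 m/kN, R_2 = δ_0 / (δ_{22} + 1/k) = 8.2339 / (0.056329 + 0.000082) = 146 kN.
Vertical equilibrium: R_1 = ΣP − R_2 = 298.9 − 146 = 153 kN.

R_1 = 153 kN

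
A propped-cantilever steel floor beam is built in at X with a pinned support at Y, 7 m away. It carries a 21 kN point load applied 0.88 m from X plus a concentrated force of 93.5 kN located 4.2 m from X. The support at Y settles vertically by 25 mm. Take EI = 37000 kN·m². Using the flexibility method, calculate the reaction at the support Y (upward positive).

R_Y = 32.78 kN

Choose R_Y as the redundant. The primary structure is the cantilever fixed at X.
Primary-structure tip deflection at Y by superposition:
  point load 21 at a = 0.88: Pa²(3L − a)/(6EI) = 54.53/EI
  point load 93.5 at a = 4.2: Pa²(3L − a)/(6EI) = 4618/EI
  δ_0 = 4673/EI
Flexibility coefficient — unit upward force at Y: δ_{YY} = L³/(3EI) = 114.3/EI.
With EI = 37000 kN·m²: δ_0 = 0.12629 m and δ_{YY} = 0.00309 m/kN.
Compatibility — the beam at Y must follow the support down by 0.025 m: δ_0 − R_Y·δ_{YY} = 0.025, so R_Y = (0.12629 − 0.025)/0.00309 = 32.78 kN.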